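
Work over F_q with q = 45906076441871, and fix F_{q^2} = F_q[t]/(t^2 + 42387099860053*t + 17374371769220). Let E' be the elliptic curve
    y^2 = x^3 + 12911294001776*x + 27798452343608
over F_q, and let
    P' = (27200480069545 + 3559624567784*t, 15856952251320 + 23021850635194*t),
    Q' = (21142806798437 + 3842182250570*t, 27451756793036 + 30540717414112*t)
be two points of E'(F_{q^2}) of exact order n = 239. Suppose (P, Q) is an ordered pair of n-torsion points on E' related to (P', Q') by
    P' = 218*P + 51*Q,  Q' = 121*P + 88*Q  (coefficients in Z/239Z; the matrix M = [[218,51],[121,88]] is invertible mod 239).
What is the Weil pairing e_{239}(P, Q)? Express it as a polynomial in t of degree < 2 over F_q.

37870474605 + 29565180492128*t

e_{239}(aP+bQ,cP+dQ) = e_{239}(P,Q)^(ad-bc); with (a,b,c,d)=(218,51,121,88) this gives the det-239 law.
det(M) mod 239 = 107; its inverse in (Z/239)^* is 172 (check: 107*172 mod 239 = 1).
Run Miller on y^2=x^3+12911294001776*x+27798452343608 over F_{45906076441871}: ladder 11101111 (8 bits); e = f_P(D_Q)/f_Q(D_P).
Result: e(P',Q') = 25860520676201 + 28477240738189*t.
e_{239}(P,Q) = (25860520676201 + 28477240738189*t)^{172} = 37870474605 + 29565180492128*t.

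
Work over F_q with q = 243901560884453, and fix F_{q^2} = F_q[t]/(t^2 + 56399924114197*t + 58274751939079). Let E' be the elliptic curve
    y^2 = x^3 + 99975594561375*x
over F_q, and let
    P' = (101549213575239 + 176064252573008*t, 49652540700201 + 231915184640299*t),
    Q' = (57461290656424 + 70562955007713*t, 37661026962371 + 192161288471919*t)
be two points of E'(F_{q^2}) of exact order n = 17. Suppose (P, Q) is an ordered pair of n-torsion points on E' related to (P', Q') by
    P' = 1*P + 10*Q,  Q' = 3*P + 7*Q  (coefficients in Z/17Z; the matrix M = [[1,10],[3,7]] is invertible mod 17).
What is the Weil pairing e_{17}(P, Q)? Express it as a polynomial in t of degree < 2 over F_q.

115390312686640 + 50679847941279*t

e_{17} is bilinear + alternating on E[17], so e_{17}(1*P + 10*Q, 3*P + 7*Q) = e_{17}(P,Q)^(1*7-10*3).
Inverting 11 mod 17: 14. Thus e_{17}(P,Q) = e(P',Q')^{14}.
n = 17 = (10001)_2 (5 bits, wt 2); accumulate f_{17,P'}(Q'+S)/f_{17,P'}(S) along the 4-step ladder.
So e_{17}(P',Q') = 187020229804507 + 6852979935171*t.
Hence e(P,Q) = 115390312686640 + 50679847941279*t in F_{243901560884453^2}^*.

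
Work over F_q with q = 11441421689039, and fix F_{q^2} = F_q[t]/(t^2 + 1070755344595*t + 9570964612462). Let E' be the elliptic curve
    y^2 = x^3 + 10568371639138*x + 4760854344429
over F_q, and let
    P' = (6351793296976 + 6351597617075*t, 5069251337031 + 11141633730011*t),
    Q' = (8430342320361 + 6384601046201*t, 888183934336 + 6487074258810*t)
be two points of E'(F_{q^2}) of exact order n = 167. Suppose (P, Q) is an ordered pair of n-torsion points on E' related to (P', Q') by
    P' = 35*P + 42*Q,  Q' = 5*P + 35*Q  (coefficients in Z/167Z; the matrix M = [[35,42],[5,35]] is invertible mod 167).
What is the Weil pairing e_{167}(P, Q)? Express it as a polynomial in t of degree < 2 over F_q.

4219975166120 + 2289804357770*t

e_{167} is bilinear + alternating on E[167], so e_{167}(35*P + 42*Q, 5*P + 35*Q) = e_{167}(P,Q)^(35*35-42*5).
Hence e(P,Q) = e(P',Q')^{90} where 90 = 13^{-1} mod 167.
Run Miller on y^2=x^3+10568371639138*x+4760854344429 over F_{11441421689039}: ladder 10100111 (8 bits); e = f_P(D_Q)/f_Q(D_P).
f_P(D_Q)/f_Q(D_P) = 6995744994529 + 9770082138226*t.
(6995744994529 + 9770082138226*t)^{90} mod (11441421689039,f) = 4219975166120 + 2289804357770*t.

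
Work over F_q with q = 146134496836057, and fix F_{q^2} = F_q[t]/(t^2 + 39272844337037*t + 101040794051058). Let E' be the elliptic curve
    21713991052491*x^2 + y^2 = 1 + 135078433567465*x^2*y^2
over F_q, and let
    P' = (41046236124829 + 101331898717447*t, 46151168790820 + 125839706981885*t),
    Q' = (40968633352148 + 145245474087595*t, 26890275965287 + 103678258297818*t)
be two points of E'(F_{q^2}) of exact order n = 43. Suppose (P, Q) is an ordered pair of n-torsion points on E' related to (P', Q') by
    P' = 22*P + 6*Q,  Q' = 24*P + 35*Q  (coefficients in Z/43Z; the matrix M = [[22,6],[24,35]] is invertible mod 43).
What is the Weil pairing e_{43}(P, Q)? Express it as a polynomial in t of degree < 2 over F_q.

57408901510131 + 41755409068693*t

e_{43} is bilinear + alternating on E[43], so e_{43}(22*P + 6*Q, 24*P + 35*Q) = e_{43}(P,Q)^(22*35-6*24).
det M = 22*35 - 6*24 = 626 = 24 (mod 43); 24^{-1} = 9 (mod 43).
Edwards a_E,d_E -> Montgomery A=120116141367937,B=28787317830423 -> Weierstrass 34812199783283,100752553098972 via alpha=74843569715345,beta=44726137789285.
n = 43 = (101011)_2 (6 bits, wt 4); accumulate f_{43,P'}(Q'+S)/f_{43,P'}(S) along the 5-step ladder.
Miller gives e_{43}(P',Q') = 36362165115334 + 144431506686482*t in F_{146134496836057^2}.
Thus e_{43}(P,Q) = 57408901510131 + 41755409068693*t.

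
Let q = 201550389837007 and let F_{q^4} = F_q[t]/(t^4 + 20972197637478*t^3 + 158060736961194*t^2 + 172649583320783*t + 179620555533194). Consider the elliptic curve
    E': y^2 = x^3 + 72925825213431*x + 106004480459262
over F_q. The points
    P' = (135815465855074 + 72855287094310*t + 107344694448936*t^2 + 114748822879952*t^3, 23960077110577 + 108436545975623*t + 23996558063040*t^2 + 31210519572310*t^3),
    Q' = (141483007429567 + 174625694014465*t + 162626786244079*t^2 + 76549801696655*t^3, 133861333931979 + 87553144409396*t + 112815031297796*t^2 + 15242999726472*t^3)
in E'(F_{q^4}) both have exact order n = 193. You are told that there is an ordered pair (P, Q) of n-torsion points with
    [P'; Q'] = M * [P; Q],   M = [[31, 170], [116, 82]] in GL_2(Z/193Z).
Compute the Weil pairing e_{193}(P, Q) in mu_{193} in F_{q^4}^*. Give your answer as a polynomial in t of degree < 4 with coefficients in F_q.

71936549571283 + 197315970978871*t + 91564861572950*t^2 + 188089672485185*t^3

e_{193} is bilinear + alternating on E[193], so e_{193}(31*P + 170*Q, 116*P + 82*Q) = e_{193}(P,Q)^(31*82-170*116).
det(M) mod 193 = 192; its inverse in (Z/193)^* is 192 (check: 192*192 mod 193 = 1).
Run Miller on y^2=x^3+72925825213431*x+106004480459262 over F_{201550389837007}: ladder 11000001 (8 bits); e = f_P(D_Q)/f_Q(D_P).
Result: e(P',Q') = 125553770670488 + 20840636320841*t + 183509909085097*t^2 + 119680116177061*t^3.
Raise to 192: e(P,Q) = 71936549571283 + 197315970978871*t + 91564861572950*t^2 + 188089672485185*t^3 in mu_{193}.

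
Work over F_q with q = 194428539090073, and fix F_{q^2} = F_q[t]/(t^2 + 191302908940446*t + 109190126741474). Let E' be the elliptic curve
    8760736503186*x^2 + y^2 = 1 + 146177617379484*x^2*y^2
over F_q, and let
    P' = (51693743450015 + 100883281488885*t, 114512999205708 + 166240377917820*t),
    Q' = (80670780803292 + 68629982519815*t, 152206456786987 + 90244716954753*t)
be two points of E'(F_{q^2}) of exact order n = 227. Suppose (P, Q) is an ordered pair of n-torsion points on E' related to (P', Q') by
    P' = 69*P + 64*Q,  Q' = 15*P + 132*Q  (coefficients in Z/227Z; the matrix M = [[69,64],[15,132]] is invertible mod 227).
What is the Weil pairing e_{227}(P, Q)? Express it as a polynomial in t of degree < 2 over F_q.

165587089955071 + 56856930486577*t

e_{227}(aP+bQ,cP+dQ) = e_{227}(P,Q)^(ad-bc); with (a,b,c,d)=(69,64,15,132) this gives the det-227 law.
det(M) mod 227 = 203; its inverse in (Z/227)^* is 104 (check: 203*104 mod 227 = 1).
Map (x,y)_Ed via u=(1+y)/(1-y), v=(1+y)/((1-y)x) to Montgomery A=192448975030017,B=55249050477792; then to (a',b')=(37942842965461,62899412456482).
Run Miller on y^2=x^3+37942842965461*x+62899412456482 over F_{194428539090073}: ladder 11100011 (8 bits); e = f_P(D_Q)/f_Q(D_P).
The quotient is 9501678754303 + 187750132317370*t.
e_{227}(P,Q) = (9501678754303 + 187750132317370*t)^{104} = 165587089955071 + 56856930486577*t.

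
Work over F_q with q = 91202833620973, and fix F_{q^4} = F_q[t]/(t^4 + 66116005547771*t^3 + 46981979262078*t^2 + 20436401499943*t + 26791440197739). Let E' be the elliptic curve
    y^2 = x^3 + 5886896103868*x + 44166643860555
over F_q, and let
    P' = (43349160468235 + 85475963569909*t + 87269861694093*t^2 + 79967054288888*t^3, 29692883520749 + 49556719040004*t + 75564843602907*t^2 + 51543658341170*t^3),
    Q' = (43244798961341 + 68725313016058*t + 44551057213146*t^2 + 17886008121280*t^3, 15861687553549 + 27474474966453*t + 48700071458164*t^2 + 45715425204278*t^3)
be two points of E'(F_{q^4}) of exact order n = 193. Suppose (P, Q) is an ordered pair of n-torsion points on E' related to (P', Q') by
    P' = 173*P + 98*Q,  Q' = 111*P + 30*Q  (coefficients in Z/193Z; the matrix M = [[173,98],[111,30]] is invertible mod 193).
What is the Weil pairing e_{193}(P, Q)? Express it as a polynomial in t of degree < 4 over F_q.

60983831154923 + 24908223601384*t + 28220177003680*t^2 + 7442480825602*t^3

e_{193}(aP+bQ,cP+dQ) = e_{193}(P,Q)^(ad-bc); with (a,b,c,d)=(173,98,111,30) this gives the det-193 law.
Hence e(P,Q) = e(P',Q')^{123} where 123 = 102^{-1} mod 193.
Build f_{193,P'} and f_{193,Q'} via the 8-bit ladder of 193=11000001_2; evaluate at shifted divisors; quotient in F_{91202833620973^4}.
e_{193}(P',Q') = 30155502313124 + 69673122944970*t + 47005637792007*t^2 + 50696683683510*t^3.
e_{193}(P,Q) = (30155502313124 + 69673122944970*t + 47005637792007*t^2 + 50696683683510*t^3)^{123} = 60983831154923 + 24908223601384*t + 28220177003680*t^2 + 7442480825602*t^3.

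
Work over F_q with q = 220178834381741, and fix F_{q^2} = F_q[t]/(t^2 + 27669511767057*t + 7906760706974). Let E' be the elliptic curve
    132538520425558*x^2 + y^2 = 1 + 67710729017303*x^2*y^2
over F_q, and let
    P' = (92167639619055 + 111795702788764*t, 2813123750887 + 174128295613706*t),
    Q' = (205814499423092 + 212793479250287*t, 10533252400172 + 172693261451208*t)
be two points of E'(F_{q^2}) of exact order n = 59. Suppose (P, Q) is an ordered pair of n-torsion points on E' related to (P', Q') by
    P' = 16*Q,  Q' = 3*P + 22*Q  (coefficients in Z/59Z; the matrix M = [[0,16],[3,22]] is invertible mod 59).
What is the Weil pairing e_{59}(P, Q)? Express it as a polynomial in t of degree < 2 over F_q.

Alternating bilinearity on E[59] (values in mu_{59} in F_{220178834381741^2}) gives e(P',Q') = e(P,Q)^det(M).
0*22 - 16*3 = -48; reduced mod 59: det = 11, inverse 43.
Edwards a_E,d_E -> Montgomery A=31291721138916,B=167480659567957 -> Weierstrass 55998933025711,101571759245168 via alpha=143464292098014,beta=71251656447499.
Double-and-add over 111011: 6-1 doublings, 5-1 additions; each step l_{T,T}/v_{2T} or l_{T,P'}/v at Q'+S for random S.
Miller gives e_{59}(P',Q') = 23824665214356 + 50642859889907*t in F_{220178834381741^2}.
e_{59}(P,Q) = (23824665214356 + 50642859889907*t)^{43} = 92101209813917 + 130742464576756*t.

92101209813917 + 130742464576756*t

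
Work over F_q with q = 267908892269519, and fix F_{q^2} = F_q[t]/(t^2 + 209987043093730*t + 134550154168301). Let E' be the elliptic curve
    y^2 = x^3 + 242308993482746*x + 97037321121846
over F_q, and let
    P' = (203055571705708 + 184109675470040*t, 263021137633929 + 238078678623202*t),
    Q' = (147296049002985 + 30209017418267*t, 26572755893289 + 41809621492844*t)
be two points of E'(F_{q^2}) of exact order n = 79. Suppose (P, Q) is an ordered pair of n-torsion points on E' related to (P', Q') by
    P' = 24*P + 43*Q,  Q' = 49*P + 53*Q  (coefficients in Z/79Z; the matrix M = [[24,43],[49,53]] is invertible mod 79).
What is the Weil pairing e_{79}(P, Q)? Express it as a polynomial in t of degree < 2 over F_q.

219234319738344 + 99888399743782*t

e_{79} is bilinear + alternating on E[79], so e_{79}(24*P + 43*Q, 49*P + 53*Q) = e_{79}(P,Q)^(24*53-43*49).
So e_{79}(P,Q) = e_{79}(P',Q')^{7}, since 34*7 = 1 mod 79.
n = 79 = (1001111)_2 (7 bits, wt 5); accumulate f_{79,P'}(Q'+S)/f_{79,P'}(S) along the 6-step ladder.
The quotient is 91768177590883 + 178166358202008*t.
Finally e_{79}(P,Q) = 219234319738344 + 99888399743782*t.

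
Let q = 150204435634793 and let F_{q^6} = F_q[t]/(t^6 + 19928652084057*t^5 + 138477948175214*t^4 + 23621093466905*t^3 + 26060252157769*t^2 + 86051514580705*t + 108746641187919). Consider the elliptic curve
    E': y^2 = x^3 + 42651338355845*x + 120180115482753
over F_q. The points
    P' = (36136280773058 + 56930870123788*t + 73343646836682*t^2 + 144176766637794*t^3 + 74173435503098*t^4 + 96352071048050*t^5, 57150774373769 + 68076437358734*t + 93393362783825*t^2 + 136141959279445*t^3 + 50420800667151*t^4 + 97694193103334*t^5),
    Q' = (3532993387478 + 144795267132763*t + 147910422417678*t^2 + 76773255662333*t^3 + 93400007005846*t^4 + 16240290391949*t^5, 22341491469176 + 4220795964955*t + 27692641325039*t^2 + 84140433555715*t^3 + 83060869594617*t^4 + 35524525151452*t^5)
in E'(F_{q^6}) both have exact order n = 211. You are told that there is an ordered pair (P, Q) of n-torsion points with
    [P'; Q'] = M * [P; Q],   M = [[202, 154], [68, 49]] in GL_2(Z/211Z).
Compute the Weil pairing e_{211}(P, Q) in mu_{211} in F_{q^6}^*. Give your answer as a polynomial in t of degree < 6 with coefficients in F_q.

e_{211} is bilinear + alternating on E[211], so e_{211}(202*P + 154*Q, 68*P + 49*Q) = e_{211}(P,Q)^(202*49-154*68).
det M = 202*49 - 154*68 = -574 = 59 (mod 211); 59^{-1} = 93 (mod 211).
Miller loop for e_{211} over F_{150204435634793^6}: bits of 211 = 11010011; 7 double steps + 4 add steps, l/v at each.
So e_{211}(P',Q') = 28546404646366 + 67757355505866*t + 126474844054450*t^2 + 63836600677244*t^3 + 79357370515545*t^4 + 95708997322566*t^5.
e_{211}(P,Q) = (28546404646366 + 67757355505866*t + 126474844054450*t^2 + 63836600677244*t^3 + 79357370515545*t^4 + 95708997322566*t^5)^{93} = 41978261887320 + 146817240104336*t + 129878104126674*t^2 + 40394942131973*t^3 + 95774732717183*t^4 + 128112492795696*t^5.

41978261887320 + 146817240104336*t + 129878104126674*t^2 + 40394942131973*t^3 + 95774732717183*t^4 + 128112492795696*t^5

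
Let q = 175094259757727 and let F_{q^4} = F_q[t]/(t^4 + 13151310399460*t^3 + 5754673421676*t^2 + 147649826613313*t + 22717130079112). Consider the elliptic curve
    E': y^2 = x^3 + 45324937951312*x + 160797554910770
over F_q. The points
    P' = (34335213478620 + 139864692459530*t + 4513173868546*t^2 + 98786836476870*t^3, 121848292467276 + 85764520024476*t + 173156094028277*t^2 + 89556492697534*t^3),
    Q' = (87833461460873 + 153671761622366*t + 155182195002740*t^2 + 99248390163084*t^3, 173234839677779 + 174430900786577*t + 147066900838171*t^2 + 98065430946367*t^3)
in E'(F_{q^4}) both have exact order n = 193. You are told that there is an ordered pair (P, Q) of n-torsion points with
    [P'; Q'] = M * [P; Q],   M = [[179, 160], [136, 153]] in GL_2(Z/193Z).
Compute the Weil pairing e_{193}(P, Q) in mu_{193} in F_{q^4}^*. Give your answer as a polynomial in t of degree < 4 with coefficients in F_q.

163009727291153 + 129972039339233*t + 10028836924062*t^2 + 1804199232625*t^3

Since e_{193}(P,P)=e_{193}(Q,Q)=1 and e_{193}(Q,P)=e_{193}(P,Q)^{-1}, expanding e_{193}(179*P + 160*Q,136*P + 153*Q) leaves e(P,Q)^det(M).
Hence e(P,Q) = e(P',Q')^{148} where 148 = 30^{-1} mod 193.
Build f_{193,P'} and f_{193,Q'} via the 8-bit ladder of 193=11000001_2; evaluate at shifted divisors; quotient in F_{175094259757727^4}.
The quotient is 22173862586886 + 16401404302227*t + 92189005457534*t^2 + 50472125520029*t^3.
Raise to 148: e(P,Q) = 163009727291153 + 129972039339233*t + 10028836924062*t^2 + 1804199232625*t^3 in mu_{193}.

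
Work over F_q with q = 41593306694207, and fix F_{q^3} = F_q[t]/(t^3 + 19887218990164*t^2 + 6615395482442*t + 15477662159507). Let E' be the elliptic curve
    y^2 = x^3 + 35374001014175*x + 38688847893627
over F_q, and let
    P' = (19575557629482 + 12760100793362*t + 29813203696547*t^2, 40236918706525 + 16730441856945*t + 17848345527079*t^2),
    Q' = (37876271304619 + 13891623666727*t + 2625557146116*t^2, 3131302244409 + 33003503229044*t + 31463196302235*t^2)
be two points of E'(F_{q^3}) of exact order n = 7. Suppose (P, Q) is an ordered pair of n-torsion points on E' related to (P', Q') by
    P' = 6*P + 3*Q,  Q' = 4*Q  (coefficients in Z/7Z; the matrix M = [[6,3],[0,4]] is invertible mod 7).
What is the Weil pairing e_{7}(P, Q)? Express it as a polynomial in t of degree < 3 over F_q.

Under M = [[6,3],[0,4]] in GL_2(Z/7), e_{7}(P',Q') = e_{7}(P,Q)^(6*4-3*0 mod 7).
Hence e(P,Q) = e(P',Q')^{5} where 5 = 3^{-1} mod 7.
Double-and-add over 111: 3-1 doublings, 3-1 additions; each step l_{T,T}/v_{2T} or l_{T,P'}/v at Q'+S for random S.
e_{7}(P',Q') = 13125200032759 + 37725289958699*t + 10528348868472*t^2.
Raise to 5: e(P,Q) = 24211448103091 + 12798940259228*t + 35684432455316*t^2 in mu_{7}.

24211448103091 + 12798940259228*t + 35684432455316*t^2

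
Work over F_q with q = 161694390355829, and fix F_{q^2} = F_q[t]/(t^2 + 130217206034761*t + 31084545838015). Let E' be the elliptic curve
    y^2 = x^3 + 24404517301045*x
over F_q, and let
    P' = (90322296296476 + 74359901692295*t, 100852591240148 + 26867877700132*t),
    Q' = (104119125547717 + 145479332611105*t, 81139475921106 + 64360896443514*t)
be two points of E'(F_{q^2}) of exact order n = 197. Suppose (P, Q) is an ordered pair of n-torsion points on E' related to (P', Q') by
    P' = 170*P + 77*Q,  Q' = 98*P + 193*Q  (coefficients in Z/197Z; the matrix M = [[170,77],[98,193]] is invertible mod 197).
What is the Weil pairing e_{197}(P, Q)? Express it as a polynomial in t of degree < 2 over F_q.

41836116113577 + 96163877516227*t

e_{197}(aP+bQ,cP+dQ) = e_{197}(P,Q)^(ad-bc); with (a,b,c,d)=(170,77,98,193) this gives the det-197 law.
det(M) mod 197 = 48; its inverse in (Z/197)^* is 78 (check: 48*78 mod 197 = 1).
Double-and-add over 11000101: 8-1 doublings, 4-1 additions; each step l_{T,T}/v_{2T} or l_{T,P'}/v at Q'+S for random S.
Miller gives e_{197}(P',Q') = 29215589267507 + 33750922778079*t in F_{161694390355829^2}.
Raise to 78: e(P,Q) = 41836116113577 + 96163877516227*t in mu_{197}.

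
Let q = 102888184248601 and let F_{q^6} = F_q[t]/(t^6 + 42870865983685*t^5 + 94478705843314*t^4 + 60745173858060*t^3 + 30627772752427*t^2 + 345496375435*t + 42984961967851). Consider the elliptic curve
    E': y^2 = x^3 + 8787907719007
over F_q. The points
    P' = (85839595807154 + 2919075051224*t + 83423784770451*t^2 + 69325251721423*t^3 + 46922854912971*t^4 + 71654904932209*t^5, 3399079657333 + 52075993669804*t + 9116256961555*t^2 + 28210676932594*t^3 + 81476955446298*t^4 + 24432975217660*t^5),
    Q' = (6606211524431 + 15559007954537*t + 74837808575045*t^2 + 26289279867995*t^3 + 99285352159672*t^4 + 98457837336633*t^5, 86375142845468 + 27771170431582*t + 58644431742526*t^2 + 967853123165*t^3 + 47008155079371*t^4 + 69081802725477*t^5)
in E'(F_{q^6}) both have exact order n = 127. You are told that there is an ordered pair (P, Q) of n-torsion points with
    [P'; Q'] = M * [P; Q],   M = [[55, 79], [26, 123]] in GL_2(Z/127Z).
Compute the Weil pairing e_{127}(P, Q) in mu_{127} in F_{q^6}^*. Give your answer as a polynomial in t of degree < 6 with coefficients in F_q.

83097342666880 + 45356835255558*t + 40077473008829*t^2 + 31709510606859*t^3 + 3426205124907*t^4 + 23508298035531*t^5

e_{127}(aP+bQ,cP+dQ) = e_{127}(P,Q)^(ad-bc); with (a,b,c,d)=(55,79,26,123) this gives the det-127 law.
55*123 - 79*26 = 4711; reduced mod 127: det = 12, inverse 53.
Miller loop for e_{127} over F_{102888184248601^6}: bits of 127 = 1111111; 6 double steps + 6 add steps, l/v at each.
Result: e(P',Q') = 76583380439875 + 84561447388470*t + 71442446934400*t^2 + 98805467214283*t^3 + 30644068905229*t^4 + 20511099510774*t^5.
Finally e_{127}(P,Q) = 83097342666880 + 45356835255558*t + 40077473008829*t^2 + 31709510606859*t^3 + 3426205124907*t^4 + 23508298035531*t^5.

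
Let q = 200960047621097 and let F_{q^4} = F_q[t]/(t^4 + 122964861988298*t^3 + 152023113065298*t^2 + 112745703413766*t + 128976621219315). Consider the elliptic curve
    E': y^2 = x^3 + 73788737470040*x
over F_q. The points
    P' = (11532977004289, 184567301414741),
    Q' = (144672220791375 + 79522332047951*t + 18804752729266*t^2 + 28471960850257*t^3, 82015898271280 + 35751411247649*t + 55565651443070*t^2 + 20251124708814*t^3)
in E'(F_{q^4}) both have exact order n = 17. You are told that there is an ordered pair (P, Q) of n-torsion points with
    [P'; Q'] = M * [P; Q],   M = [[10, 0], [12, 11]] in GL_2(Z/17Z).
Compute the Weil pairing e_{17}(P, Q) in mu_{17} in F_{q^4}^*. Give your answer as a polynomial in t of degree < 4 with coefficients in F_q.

Since e_{17}(P,P)=e_{17}(Q,Q)=1 and e_{17}(Q,P)=e_{17}(P,Q)^{-1}, expanding e_{17}(10*P,12*P + 11*Q) leaves e(P,Q)^det(M).
10*11 - 0*12 = 110; reduced mod 17: det = 8, inverse 15.
n = 17 = (10001)_2 (5 bits, wt 2); accumulate f_{17,P'}(Q'+S)/f_{17,P'}(S) along the 4-step ladder.
f_P(D_Q)/f_Q(D_P) = 121927146949641 + 125413595331618*t + 60985281550652*t^2 + 57565728897394*t^3.
Thus e_{17}(P,Q) = 124209292726299 + 93102368791965*t + 91124993333458*t^2 + 35571768702148*t^3.

124209292726299 + 93102368791965*t + 91124993333458*t^2 + 35571768702148*t^3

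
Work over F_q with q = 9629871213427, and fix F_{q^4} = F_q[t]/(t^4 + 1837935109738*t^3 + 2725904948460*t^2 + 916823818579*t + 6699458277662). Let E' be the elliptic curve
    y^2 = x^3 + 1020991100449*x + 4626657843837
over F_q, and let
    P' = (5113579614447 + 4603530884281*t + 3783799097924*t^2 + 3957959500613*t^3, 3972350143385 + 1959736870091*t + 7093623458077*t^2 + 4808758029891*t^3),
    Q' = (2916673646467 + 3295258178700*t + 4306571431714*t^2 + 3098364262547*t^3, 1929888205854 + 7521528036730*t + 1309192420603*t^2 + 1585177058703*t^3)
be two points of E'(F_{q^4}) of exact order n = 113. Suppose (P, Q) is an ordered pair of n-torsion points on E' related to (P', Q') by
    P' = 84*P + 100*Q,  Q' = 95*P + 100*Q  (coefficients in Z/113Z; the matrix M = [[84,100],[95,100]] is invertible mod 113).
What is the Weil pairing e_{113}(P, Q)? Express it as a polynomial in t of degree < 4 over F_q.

e_{113} is bilinear + alternating on E[113], so e_{113}(84*P + 100*Q, 95*P + 100*Q) = e_{113}(P,Q)^(84*100-100*95).
det M = 84*100 - 100*95 = -1100 = 30 (mod 113); 30^{-1} = 49 (mod 113).
Run Miller on y^2=x^3+1020991100449*x+4626657843837 over F_{9629871213427}: ladder 1110001 (7 bits); e = f_P(D_Q)/f_Q(D_P).
So e_{113}(P',Q') = 246964602759 + 8207708855676*t + 2255802626404*t^2 + 3660405613673*t^3.
(246964602759 + 8207708855676*t + 2255802626404*t^2 + 3660405613673*t^3)^{49} mod (9629871213427,f) = 345303198390 + 5021908571398*t + 4323662231361*t^2 + 2299185540194*t^3.

345303198390 + 5021908571398*t + 4323662231361*t^2 + 2299185540194*t^3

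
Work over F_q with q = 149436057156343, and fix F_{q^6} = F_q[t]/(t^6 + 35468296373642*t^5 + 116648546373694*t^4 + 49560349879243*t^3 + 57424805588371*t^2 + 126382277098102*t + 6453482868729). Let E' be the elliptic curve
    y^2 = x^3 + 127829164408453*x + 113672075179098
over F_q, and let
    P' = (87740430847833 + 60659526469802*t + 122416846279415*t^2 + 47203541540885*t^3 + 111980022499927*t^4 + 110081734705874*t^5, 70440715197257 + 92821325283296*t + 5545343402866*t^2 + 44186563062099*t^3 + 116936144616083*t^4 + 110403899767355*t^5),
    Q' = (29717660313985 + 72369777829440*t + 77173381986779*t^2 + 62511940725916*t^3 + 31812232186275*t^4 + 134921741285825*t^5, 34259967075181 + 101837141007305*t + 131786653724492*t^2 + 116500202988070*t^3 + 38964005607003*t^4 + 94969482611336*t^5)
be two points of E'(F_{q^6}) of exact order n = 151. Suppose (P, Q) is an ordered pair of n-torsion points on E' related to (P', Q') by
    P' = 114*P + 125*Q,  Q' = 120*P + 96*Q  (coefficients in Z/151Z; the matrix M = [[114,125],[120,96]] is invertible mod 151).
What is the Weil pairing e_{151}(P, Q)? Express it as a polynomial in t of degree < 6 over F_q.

The 151-Weil pairing on E[151] over F_{149436057156343} is alternating-bilinear: e_{151}(P',Q') = e_{151}(P,Q)^det(M).
Inverting 21 mod 151: 36. Thus e_{151}(P,Q) = e(P',Q')^{36}.
n = 151 = (10010111)_2 (8 bits, wt 5); accumulate f_{151,P'}(Q'+S)/f_{151,P'}(S) along the 7-step ladder.
f_P(D_Q)/f_Q(D_P) = 46926821187443 + 62947227725601*t + 64582389447455*t^2 + 137257168944920*t^3 + 43256477753425*t^4 + 27561460002813*t^5.
Raise to 36: e(P,Q) = 106905746392163 + 74529262445475*t + 85147808915207*t^2 + 41048097850528*t^3 + 2842998857268*t^4 + 82699169359440*t^5 in mu_{151}.

106905746392163 + 74529262445475*t + 85147808915207*t^2 + 41048097850528*t^3 + 2842998857268*t^4 + 82699169359440*t^5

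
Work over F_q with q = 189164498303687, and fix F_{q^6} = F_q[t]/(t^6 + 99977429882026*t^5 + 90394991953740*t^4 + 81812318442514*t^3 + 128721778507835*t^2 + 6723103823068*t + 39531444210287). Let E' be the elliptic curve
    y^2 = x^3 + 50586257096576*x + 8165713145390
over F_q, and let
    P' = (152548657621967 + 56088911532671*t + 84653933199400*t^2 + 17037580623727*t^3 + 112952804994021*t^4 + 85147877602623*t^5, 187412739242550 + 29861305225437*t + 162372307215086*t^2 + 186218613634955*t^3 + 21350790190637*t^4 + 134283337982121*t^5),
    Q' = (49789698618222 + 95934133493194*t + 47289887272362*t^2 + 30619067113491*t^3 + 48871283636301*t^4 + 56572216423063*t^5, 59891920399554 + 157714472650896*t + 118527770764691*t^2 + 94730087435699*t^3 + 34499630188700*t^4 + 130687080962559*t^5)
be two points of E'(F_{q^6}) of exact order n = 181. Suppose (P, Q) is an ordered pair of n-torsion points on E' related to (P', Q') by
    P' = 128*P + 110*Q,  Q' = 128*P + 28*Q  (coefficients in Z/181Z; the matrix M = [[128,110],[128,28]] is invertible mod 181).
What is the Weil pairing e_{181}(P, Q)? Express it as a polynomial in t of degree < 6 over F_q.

15046588945937 + 129219539160207*t + 61080539086897*t^2 + 52306236797334*t^3 + 121532089904212*t^4 + 114505733553520*t^5

The 181-Weil pairing on E[181] over F_{189164498303687} is alternating-bilinear: e_{181}(P',Q') = e_{181}(P,Q)^det(M).
Hence e(P,Q) = e(P',Q')^{91} where 91 = 2^{-1} mod 181.
8-bit Miller (10110101) on E'/F_{189164498303687} with a'=50586257096576, b'=8165713145390: accumulate tangent/chord ratios at Q'+S and P'+S'.
e_{181}(P',Q') = 173861621057836 + 10144907050681*t + 121525428885922*t^2 + 12203723236704*t^3 + 61552365793708*t^4 + 46916322586176*t^5.
Raise to 91: e(P,Q) = 15046588945937 + 129219539160207*t + 61080539086897*t^2 + 52306236797334*t^3 + 121532089904212*t^4 + 114505733553520*t^5 in mu_{181}.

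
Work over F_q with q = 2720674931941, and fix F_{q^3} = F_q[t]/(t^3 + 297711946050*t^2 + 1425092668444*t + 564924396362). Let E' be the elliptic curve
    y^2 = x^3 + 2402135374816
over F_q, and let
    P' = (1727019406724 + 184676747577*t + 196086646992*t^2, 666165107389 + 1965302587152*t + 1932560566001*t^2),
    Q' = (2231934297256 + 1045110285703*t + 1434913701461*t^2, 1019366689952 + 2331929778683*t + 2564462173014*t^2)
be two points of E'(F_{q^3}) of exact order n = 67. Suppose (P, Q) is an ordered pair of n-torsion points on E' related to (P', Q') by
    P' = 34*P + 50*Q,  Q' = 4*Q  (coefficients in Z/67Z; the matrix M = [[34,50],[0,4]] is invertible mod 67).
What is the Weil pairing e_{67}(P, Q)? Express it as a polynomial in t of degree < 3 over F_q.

Under M = [[34,50],[0,4]] in GL_2(Z/67), e_{67}(P',Q') = e_{67}(P,Q)^(34*4-50*0 mod 67).
det M = 34*4 - 50*0 = 136 = 2 (mod 67); 2^{-1} = 34 (mod 67).
Double-and-add over 1000011: 7-1 doublings, 3-1 additions; each step l_{T,T}/v_{2T} or l_{T,P'}/v at Q'+S for random S.
f_P(D_Q)/f_Q(D_P) = 576721500918 + 1279524727119*t + 401061315727*t^2.
Thus e_{67}(P,Q) = 433748188576 + 1738944680770*t + 2185831295476*t^2.

433748188576 + 1738944680770*t + 2185831295476*t^2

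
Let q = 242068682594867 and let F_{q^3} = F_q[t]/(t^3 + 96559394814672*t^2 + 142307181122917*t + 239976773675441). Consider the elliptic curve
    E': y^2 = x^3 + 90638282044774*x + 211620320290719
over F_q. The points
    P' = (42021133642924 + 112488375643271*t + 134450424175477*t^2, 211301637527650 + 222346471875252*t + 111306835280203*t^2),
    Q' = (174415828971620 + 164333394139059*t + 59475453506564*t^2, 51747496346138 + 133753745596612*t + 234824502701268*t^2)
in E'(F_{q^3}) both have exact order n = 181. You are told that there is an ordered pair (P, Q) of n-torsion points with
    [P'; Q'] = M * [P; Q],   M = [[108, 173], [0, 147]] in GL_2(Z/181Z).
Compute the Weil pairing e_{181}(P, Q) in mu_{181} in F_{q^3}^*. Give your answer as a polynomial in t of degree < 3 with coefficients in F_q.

The 181-Weil pairing on E[181] over F_{242068682594867} is alternating-bilinear: e_{181}(P',Q') = e_{181}(P,Q)^det(M).
det(M) mod 181 = 129; its inverse in (Z/181)^* is 87 (check: 129*87 mod 181 = 1).
Miller loop for e_{181} over F_{242068682594867^3}: bits of 181 = 10110101; 7 double steps + 4 add steps, l/v at each.
So e_{181}(P',Q') = 100282303087997 + 105978633562223*t + 123697889902146*t^2.
Finally e_{181}(P,Q) = 218062663009598 + 35951056679921*t + 133878014649221*t^2.

218062663009598 + 35951056679921*t + 133878014649221*t^2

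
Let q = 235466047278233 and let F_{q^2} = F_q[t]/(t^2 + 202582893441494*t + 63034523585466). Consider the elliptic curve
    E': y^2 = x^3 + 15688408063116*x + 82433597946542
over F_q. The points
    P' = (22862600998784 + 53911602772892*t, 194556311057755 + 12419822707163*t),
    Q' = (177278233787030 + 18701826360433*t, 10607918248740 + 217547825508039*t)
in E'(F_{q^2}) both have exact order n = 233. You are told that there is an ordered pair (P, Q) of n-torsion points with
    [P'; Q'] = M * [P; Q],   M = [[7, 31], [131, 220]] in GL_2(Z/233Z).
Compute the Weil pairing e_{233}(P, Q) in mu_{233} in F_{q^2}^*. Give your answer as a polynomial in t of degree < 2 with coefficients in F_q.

25480472962730 + 159641054064528*t

The 233-Weil pairing on E[233] over F_{235466047278233} is alternating-bilinear: e_{233}(P',Q') = e_{233}(P,Q)^det(M).
7*220 - 31*131 = -2521; reduced mod 233: det = 42, inverse 172.
Build f_{233,P'} and f_{233,Q'} via the 8-bit ladder of 233=11101001_2; evaluate at shifted divisors; quotient in F_{235466047278233^2}.
So e_{233}(P',Q') = 46965340414516 + 13085496285773*t.
e_{233}(P,Q) = (46965340414516 + 13085496285773*t)^{172} = 25480472962730 + 159641054064528*t.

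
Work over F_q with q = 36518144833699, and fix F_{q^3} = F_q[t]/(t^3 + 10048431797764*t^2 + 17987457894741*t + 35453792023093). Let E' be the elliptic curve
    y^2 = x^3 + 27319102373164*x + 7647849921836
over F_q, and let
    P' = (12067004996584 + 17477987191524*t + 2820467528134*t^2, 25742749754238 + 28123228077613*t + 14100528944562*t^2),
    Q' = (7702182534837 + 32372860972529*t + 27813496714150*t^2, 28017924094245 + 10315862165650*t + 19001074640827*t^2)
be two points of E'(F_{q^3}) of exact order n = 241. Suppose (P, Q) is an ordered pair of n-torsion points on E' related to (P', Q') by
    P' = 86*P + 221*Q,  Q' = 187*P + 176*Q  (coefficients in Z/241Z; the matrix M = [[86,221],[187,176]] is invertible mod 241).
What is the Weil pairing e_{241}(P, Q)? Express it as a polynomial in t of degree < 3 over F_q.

Under M = [[86,221],[187,176]] in GL_2(Z/241), e_{241}(P',Q') = e_{241}(P,Q)^(86*176-221*187 mod 241).
86*176 - 221*187 = -26191; reduced mod 241: det = 78, inverse 34.
Run Miller on y^2=x^3+27319102373164*x+7647849921836 over F_{36518144833699}: ladder 11110001 (8 bits); e = f_P(D_Q)/f_Q(D_P).
Result: e(P',Q') = 21930693294295 + 17429892577618*t + 24481705688416*t^2.
e_{241}(P,Q) = (21930693294295 + 17429892577618*t + 24481705688416*t^2)^{34} = 16634783878966 + 27167200435619*t + 3931448295066*t^2.

16634783878966 + 27167200435619*t + 3931448295066*t^2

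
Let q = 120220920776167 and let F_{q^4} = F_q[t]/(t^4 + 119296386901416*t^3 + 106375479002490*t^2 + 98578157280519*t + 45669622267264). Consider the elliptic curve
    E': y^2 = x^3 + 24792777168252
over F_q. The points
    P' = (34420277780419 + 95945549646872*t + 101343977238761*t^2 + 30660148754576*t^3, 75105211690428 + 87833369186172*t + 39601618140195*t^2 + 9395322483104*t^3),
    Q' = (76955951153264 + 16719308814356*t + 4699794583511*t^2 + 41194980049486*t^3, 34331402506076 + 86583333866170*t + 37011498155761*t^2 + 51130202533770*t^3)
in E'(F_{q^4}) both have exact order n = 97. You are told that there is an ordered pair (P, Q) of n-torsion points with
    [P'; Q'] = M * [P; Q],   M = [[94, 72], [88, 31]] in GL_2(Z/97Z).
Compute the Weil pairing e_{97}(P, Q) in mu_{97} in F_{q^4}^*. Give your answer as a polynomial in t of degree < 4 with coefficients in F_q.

86212115554757 + 25321367573032*t + 48565109527925*t^2 + 89998546778887*t^3

Alternating bilinearity on E[97] (values in mu_{97} in F_{120220920776167^4}) gives e(P',Q') = e(P,Q)^det(M).
det(M) mod 97 = 70; its inverse in (Z/97)^* is 79 (check: 70*79 mod 97 = 1).
Miller loop for e_{97} over F_{120220920776167^4}: bits of 97 = 1100001; 6 double steps + 2 add steps, l/v at each.
Miller gives e_{97}(P',Q') = 61773552357874 + 6201368813560*t + 131421570665*t^2 + 11028693104487*t^3 in F_{120220920776167^4}.
e_{97}(P,Q) = (61773552357874 + 6201368813560*t + 131421570665*t^2 + 11028693104487*t^3)^{79} = 86212115554757 + 25321367573032*t + 48565109527925*t^2 + 89998546778887*t^3.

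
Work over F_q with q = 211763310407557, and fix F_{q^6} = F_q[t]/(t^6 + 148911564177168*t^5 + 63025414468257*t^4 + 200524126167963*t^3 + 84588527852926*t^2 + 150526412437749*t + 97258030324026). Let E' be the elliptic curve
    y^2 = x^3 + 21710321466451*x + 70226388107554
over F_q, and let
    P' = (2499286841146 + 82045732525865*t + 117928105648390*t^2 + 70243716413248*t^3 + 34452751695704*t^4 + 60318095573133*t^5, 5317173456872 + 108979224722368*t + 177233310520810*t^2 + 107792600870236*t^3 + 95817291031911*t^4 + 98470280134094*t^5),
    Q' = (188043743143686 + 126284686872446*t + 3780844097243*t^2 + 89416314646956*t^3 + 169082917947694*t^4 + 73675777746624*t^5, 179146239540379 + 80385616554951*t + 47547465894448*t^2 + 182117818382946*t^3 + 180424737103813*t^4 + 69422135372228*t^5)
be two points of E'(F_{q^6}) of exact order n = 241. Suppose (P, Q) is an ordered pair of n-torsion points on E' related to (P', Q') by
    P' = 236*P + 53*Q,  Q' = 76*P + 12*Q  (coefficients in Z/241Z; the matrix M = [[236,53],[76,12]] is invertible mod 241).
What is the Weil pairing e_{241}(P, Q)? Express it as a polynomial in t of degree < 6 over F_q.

Since e_{241}(P,P)=e_{241}(Q,Q)=1 and e_{241}(Q,P)=e_{241}(P,Q)^{-1}, expanding e_{241}(236*P + 53*Q,76*P + 12*Q) leaves e(P,Q)^det(M).
Inverting 9 mod 241: 134. Thus e_{241}(P,Q) = e(P',Q')^{134}.
Run Miller on y^2=x^3+21710321466451*x+70226388107554 over F_{211763310407557}: ladder 11110001 (8 bits); e = f_P(D_Q)/f_Q(D_P).
The quotient is 183438626184654 + 144810994979316*t + 76353341321736*t^2 + 6127089767334*t^3 + 119118051078948*t^4 + 152073957269252*t^5.
Finally e_{241}(P,Q) = 62680062945623 + 204924604802639*t + 39295536732990*t^2 + 73198655861322*t^3 + 191768080664553*t^4 + 184678534098776*t^5.

62680062945623 + 204924604802639*t + 39295536732990*t^2 + 73198655861322*t^3 + 191768080664553*t^4 + 184678534098776*t^5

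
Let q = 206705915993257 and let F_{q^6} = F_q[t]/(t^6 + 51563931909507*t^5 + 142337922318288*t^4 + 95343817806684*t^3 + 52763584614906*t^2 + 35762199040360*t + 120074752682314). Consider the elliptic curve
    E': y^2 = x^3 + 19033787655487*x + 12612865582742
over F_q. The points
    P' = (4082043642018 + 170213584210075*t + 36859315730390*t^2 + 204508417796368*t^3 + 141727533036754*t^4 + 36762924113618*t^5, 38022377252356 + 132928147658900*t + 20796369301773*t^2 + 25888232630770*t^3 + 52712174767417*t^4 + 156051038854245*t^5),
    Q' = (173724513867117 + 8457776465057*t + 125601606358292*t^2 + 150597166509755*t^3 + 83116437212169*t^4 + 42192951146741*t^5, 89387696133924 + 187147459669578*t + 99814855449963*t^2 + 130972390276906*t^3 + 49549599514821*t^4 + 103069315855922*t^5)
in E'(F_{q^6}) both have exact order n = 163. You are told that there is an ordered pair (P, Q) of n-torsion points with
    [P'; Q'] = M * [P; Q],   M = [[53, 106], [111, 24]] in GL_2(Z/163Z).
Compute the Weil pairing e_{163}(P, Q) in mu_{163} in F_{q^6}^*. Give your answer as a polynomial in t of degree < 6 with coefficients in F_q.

Under M = [[53,106],[111,24]] in GL_2(Z/163), e_{163}(P',Q') = e_{163}(P,Q)^(53*24-106*111 mod 163).
det M = 53*24 - 106*111 = -10494 = 101 (mod 163); 101^{-1} = 92 (mod 163).
Miller loop for e_{163} over F_{206705915993257^6}: bits of 163 = 10100011; 7 double steps + 3 add steps, l/v at each.
f_P(D_Q)/f_Q(D_P) = 101966543516279 + 6798905010598*t + 114738236316963*t^2 + 38504877298191*t^3 + 51690911668450*t^4 + 62804864825827*t^5.
(101966543516279 + 6798905010598*t + 114738236316963*t^2 + 38504877298191*t^3 + 51690911668450*t^4 + 62804864825827*t^5)^{92} mod (206705915993257,f) = 176607819350456 + 40076442671461*t + 47296653841922*t^2 + 176444156565772*t^3 + 144975694665292*t^4 + 72337031357748*t^5.

176607819350456 + 40076442671461*t + 47296653841922*t^2 + 176444156565772*t^3 + 144975694665292*t^4 + 72337031357748*t^5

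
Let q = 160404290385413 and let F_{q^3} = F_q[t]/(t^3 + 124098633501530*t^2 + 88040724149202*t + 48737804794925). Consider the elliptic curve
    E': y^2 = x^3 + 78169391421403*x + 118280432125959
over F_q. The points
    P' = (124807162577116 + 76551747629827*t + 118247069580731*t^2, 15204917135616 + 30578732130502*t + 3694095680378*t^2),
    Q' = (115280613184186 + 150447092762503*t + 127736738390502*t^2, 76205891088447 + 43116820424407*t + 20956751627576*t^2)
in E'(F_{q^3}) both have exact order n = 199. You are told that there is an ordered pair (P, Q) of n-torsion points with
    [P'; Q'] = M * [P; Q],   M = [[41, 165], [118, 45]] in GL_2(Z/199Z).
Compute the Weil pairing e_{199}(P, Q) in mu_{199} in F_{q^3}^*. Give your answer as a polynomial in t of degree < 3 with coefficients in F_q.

12423165907356 + 82498559840043*t + 140181993108657*t^2

e_{199}(aP+bQ,cP+dQ) = e_{199}(P,Q)^(ad-bc); with (a,b,c,d)=(41,165,118,45) this gives the det-199 law.
41*45 - 165*118 = -17625; reduced mod 199: det = 86, inverse 81.
n = 199 = (11000111)_2 (8 bits, wt 5); accumulate f_{199,P'}(Q'+S)/f_{199,P'}(S) along the 7-step ladder.
e_{199}(P',Q') = 109792263067350 + 49071875902679*t + 4413792571813*t^2.
Hence e(P,Q) = 12423165907356 + 82498559840043*t + 140181993108657*t^2 in F_{160404290385413^3}^*.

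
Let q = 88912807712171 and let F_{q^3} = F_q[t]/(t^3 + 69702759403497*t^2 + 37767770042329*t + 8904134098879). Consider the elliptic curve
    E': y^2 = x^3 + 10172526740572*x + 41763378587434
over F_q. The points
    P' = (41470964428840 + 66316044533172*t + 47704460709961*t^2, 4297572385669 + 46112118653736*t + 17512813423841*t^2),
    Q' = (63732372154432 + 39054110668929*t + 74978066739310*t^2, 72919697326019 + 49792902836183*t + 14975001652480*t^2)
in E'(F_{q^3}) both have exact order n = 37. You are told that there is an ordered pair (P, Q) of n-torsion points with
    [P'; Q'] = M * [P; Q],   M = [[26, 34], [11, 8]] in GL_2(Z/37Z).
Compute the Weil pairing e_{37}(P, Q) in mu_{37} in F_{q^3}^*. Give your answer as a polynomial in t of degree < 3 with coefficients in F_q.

46929339224239 + 24003283960985*t + 59502140446769*t^2

Alternating bilinearity on E[37] (values in mu_{37} in F_{88912807712171^3}) gives e(P',Q') = e(P,Q)^det(M).
Hence e(P,Q) = e(P',Q')^{2} where 2 = 19^{-1} mod 37.
6-bit Miller (100101) on E'/F_{88912807712171} with a'=10172526740572, b'=41763378587434: accumulate tangent/chord ratios at Q'+S and P'+S'.
So e_{37}(P',Q') = 56102707631303 + 17803879163666*t + 16586694264441*t^2.
Finally e_{37}(P,Q) = 46929339224239 + 24003283960985*t + 59502140446769*t^2.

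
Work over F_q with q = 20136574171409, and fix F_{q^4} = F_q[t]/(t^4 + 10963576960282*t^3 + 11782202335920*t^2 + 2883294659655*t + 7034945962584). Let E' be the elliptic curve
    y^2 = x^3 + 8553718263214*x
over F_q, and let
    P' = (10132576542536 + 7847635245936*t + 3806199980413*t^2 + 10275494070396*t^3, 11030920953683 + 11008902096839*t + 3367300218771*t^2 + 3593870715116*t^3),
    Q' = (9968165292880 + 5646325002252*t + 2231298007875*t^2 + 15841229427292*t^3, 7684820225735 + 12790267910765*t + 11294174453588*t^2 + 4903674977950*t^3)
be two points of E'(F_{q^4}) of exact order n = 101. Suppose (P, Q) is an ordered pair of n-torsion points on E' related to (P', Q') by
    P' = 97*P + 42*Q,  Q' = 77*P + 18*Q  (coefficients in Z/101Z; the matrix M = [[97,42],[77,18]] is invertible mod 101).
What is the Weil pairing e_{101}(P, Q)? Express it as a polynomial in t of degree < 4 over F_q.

6803697534653 + 10834110147871*t + 19859484701193*t^2 + 12247984300791*t^3

Alternating bilinearity on E[101] (values in mu_{101} in F_{20136574171409^4}) gives e(P',Q') = e(P,Q)^det(M).
det M = 97*18 - 42*77 = -1488 = 27 (mod 101); 27^{-1} = 15 (mod 101).
n = 101 = (1100101)_2 (7 bits, wt 4); accumulate f_{101,P'}(Q'+S)/f_{101,P'}(S) along the 6-step ladder.
So e_{101}(P',Q') = 6063336432164 + 7289197175515*t + 2323210072622*t^2 + 8735067766564*t^3.
Finally e_{101}(P,Q) = 6803697534653 + 10834110147871*t + 19859484701193*t^2 + 12247984300791*t^3.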